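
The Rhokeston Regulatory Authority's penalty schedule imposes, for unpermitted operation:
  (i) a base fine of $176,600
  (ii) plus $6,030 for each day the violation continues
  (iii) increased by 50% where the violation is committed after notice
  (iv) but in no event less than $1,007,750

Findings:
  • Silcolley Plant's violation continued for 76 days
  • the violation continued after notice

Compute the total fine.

Per-day component: 76 × $6,030 = $458,280
Base plus per-day: $176,600 + $458,280 = $634,880
Enhancement: 50% of $634,880 = $317,440
Enhanced fine: $634,880 + $317,440 = $952,320
Minimum $1,007,750: $952,320 is below the minimum → $1,007,750

$1,007,750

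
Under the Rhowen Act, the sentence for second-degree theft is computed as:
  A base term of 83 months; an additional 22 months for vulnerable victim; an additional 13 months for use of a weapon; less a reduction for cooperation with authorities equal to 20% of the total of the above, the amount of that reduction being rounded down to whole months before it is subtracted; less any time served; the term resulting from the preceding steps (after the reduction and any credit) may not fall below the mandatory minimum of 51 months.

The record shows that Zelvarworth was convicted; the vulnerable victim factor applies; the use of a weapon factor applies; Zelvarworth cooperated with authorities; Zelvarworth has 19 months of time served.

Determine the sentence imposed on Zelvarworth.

Vulnerable victim enhancement: +22 months
Use of a weapon enhancement: +13 months
Adjusted term: 83 months + 22 months + 13 months = 118 months
Cooperation with authorities reduction: 20% of 118 months = 23 months (rounded down)
After reduction: 118 − 23 = 95 months
Less time served: 95 months − 19 months = 76 months
Minimum 51 months: 76 months meets the minimum, no increase.

76 months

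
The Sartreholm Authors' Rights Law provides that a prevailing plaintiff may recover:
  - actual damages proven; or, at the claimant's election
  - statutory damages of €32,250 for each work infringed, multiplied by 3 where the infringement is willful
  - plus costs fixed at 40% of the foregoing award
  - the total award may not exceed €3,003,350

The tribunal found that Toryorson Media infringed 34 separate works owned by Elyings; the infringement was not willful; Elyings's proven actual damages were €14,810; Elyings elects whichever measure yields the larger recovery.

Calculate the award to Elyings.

Statutory damages: 34 × €32,250 = €1,096,500
Infringement not willful: no ×3 enhancement.
Greater of actual damages (€14,810) or statutory damages (€1,096,500): €1,096,500
Costs: 40% of €1,096,500 = €438,600
Award plus costs: €1,096,500 + €438,600 = €1,535,100
Cap at €3,003,350: €1,535,100 is within the cap, no reduction.

Award: €1,535,100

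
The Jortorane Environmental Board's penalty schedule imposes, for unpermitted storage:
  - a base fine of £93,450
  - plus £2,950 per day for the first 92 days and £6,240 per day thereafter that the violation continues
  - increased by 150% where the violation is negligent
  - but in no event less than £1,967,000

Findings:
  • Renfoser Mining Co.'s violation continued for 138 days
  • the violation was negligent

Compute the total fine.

Civil penalty: £1,967,000

First 92 days: 92 × £2,950 = £271,400
Remaining days: (138 − 92) × £6,240 = £287,040
Per-day component: £271,400 + £287,040 = £558,440
Base plus per-day: £93,450 + £558,440 = £651,890
Enhancement: 150% of £651,890 = £977,835
Enhanced fine: £651,890 + £977,835 = £1,629,725
Minimum £1,967,000: £1,629,725 is below the minimum → £1,967,000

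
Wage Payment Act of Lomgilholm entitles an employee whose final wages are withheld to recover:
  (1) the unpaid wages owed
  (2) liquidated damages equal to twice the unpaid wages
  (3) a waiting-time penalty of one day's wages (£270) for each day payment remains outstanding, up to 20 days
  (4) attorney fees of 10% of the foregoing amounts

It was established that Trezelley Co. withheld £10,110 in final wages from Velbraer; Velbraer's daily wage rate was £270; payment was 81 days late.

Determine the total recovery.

£39,303

Doubled: 2 × £10,110 = £20,220
Penalty days: min(81, 20) = 20
Waiting-time penalty: 20 × £270 = £5,400
Subtotal: £10,110 + £20,220 + £5,400 = £35,730
Attorney fees: 10% of £35,730 = £3,573
Total award: £35,730 + £3,573 = £39,303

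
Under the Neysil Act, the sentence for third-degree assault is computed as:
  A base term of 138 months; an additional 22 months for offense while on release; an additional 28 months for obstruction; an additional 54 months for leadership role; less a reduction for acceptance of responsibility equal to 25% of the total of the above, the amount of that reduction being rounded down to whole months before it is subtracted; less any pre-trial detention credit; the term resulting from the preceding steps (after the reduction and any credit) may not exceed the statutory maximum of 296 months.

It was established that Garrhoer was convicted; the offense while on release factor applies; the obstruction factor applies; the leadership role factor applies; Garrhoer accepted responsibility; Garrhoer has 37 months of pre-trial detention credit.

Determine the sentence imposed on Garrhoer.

Sentence: 145 months

Offense while on release enhancement: +22 months
Obstruction enhancement: +28 months
Leadership role enhancement: +54 months
Adjusted term: 138 months + 22 months + 28 months + 54 months = 242 months
Acceptance of responsibility reduction: 25% of 242 months = 60 months (rounded down)
After reduction: 242 − 60 = 182 months
Less pre-trial detention credit: 182 months − 37 months = 145 months
Cap at 296 months: 145 months is within the cap, no reduction.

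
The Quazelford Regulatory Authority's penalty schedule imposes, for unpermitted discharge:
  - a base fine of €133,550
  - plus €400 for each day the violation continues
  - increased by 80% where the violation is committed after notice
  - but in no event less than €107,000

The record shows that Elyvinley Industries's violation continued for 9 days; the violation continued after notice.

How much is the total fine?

€246,870

Per-day component: 9 × €400 = €3,600
Base plus per-day: €133,550 + €3,600 = €137,150
Enhancement: 80% of €137,150 = €109,720
Enhanced fine: €137,150 + €109,720 = €246,870
Minimum €107,000: €246,870 meets the minimum, no increase.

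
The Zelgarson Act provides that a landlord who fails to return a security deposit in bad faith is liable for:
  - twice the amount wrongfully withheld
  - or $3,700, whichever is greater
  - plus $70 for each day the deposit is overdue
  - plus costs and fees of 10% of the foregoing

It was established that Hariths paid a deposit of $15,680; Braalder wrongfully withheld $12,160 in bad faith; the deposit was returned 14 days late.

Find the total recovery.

$27,830

Doubled: 2 × $12,160 = $24,320
Minimum $3,700: $24,320 meets the minimum, no increase.
Late-return penalty: 14 × $70 = $980
Damages plus late penalty: $24,320 + $980 = $25,300
Costs and fees: 10% of $25,300 = $2,530
Total recovery: $25,300 + $2,530 = $27,830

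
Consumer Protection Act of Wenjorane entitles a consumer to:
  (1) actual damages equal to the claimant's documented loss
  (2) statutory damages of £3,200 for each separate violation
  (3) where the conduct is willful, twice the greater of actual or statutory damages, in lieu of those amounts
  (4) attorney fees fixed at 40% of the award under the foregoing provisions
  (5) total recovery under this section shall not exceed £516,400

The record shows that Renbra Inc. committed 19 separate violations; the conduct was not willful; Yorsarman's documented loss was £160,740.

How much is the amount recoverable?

Statutory damages: 19 × £3,200 = £60,800
Conduct not willful: the in-lieu enhancement does not apply.
Actual plus statutory damages: £160,740 + £60,800 = £221,540
Attorney fees: 40% of £221,540 = £88,616
Total before cap: £221,540 + £88,616 = £310,156
Cap at £516,400: £310,156 is within the cap, no reduction.

£310,156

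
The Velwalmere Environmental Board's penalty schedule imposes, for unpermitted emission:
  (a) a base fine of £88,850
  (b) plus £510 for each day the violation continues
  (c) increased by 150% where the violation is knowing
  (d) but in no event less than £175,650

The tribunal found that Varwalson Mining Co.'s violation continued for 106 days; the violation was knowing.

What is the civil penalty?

£357,275

Per-day component: 106 × £510 = £54,060
Base plus per-day: £88,850 + £54,060 = £142,910
Enhancement: 150% of £142,910 = £214,365
Enhanced fine: £142,910 + £214,365 = £357,275
Minimum £175,650: £357,275 meets the minimum, no increase.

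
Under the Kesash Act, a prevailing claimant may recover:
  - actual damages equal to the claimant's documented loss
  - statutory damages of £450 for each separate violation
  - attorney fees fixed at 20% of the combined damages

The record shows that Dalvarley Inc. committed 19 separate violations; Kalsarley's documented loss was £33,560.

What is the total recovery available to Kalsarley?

Statutory damages: 19 × £450 = £8,550
Combined damages: £33,560 + £8,550 = £42,110
Attorney fees: 20% of £42,110 = £8,422
Total recovery: £42,110 + £8,422 = £50,532

Total recovery: £50,532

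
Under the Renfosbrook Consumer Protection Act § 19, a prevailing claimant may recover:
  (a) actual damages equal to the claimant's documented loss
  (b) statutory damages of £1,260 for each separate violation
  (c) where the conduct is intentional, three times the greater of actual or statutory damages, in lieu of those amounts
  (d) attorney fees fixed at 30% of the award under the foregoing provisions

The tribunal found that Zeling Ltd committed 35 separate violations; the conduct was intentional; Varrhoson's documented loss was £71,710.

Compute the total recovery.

£279,669

Statutory damages: 35 × £1,260 = £44,100
Greater of actual damages (£71,710) or statutory damages (£44,100): £71,710
Trebled: 3 × £71,710 = £215,130
Attorney fees: 30% of £215,130 = £64,539
Total recovery: £215,130 + £64,539 = £279,669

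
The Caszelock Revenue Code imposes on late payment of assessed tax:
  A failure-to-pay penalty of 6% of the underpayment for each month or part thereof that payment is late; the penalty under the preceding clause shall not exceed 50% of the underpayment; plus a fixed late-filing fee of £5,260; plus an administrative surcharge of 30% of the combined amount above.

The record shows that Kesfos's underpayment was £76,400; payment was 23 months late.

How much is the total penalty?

Penalty: £56,498

Accrued rate: 6% × 23 = 138%, capped at 50% → 50%
Failure-to-pay penalty: 50% of £76,400 = £38,200
Penalty before surcharge: £38,200 + £5,260 = £43,460
Administrative surcharge: 30% of £43,460 = £13,038
Total penalty: £43,460 + £13,038 = £56,498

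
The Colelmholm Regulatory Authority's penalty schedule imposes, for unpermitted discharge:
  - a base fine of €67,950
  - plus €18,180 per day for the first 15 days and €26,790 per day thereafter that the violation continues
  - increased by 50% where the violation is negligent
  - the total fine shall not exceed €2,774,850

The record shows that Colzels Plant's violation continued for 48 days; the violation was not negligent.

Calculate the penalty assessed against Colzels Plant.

€1,224,720

First 15 days: 15 × €18,180 = €272,700
Remaining days: (48 − 15) × €26,790 = €884,070
Per-day component: €272,700 + €884,070 = €1,156,770
Base plus per-day: €67,950 + €1,156,770 = €1,224,720
The violation was not negligent: no 50% increase.
Cap at €2,774,850: €1,224,720 is within the cap, no reduction.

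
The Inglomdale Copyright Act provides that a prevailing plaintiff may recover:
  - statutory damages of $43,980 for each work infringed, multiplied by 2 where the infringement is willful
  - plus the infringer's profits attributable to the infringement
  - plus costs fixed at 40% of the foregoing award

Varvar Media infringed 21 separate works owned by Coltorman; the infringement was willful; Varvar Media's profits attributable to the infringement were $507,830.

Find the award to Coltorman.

$3,296,986

Statutory damages: 21 × $43,980 = $923,580
Doubled: 2 × $923,580 = $1,847,160
Combined award: $1,847,160 + $507,830 = $2,354,990
Costs: 40% of $2,354,990 = $941,996
Award plus costs: $2,354,990 + $941,996 = $3,296,986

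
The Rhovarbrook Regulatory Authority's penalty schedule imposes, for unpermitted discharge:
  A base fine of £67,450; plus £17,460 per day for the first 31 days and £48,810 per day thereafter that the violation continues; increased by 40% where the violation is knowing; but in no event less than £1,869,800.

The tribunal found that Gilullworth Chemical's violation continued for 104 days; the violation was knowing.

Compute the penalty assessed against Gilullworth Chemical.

First 31 days: 31 × £17,460 = £541,260
Remaining days: (104 − 31) × £48,810 = £3,563,130
Per-day component: £541,260 + £3,563,130 = £4,104,390
Base plus per-day: £67,450 + £4,104,390 = £4,171,840
Enhancement: 40% of £4,171,840 = £1,668,736
Enhanced fine: £4,171,840 + £1,668,736 = £5,840,576
Minimum £1,869,800: £5,840,576 meets the minimum, no increase.

£5,840,576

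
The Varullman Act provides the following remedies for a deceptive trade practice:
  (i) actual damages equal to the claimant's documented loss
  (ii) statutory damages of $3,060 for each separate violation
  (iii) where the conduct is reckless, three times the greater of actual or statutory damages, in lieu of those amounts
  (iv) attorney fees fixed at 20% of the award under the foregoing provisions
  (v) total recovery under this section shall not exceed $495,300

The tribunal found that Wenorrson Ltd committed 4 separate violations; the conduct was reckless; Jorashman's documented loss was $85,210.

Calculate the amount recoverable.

$306,756

Statutory damages: 4 × $3,060 = $12,240
Greater of actual damages ($85,210) or statutory damages ($12,240): $85,210
Trebled: 3 × $85,210 = $255,630
Attorney fees: 20% of $255,630 = $51,126
Total before cap: $255,630 + $51,126 = $306,756
Cap at $495,300: $306,756 is within the cap, no reduction.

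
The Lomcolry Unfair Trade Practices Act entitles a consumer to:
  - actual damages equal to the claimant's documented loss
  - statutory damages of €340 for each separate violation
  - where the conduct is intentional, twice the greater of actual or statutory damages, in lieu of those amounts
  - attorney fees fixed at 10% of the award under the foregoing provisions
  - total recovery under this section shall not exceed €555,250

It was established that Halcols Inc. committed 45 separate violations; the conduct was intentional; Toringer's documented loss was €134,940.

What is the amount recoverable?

€296,868

Statutory damages: 45 × €340 = €15,300
Greater of actual damages (€134,940) or statutory damages (€15,300): €134,940
Doubled: 2 × €134,940 = €269,880
Attorney fees: 10% of €269,880 = €26,988
Total before cap: €269,880 + €26,988 = €296,868
Cap at €555,250: €296,868 is within the cap, no reduction.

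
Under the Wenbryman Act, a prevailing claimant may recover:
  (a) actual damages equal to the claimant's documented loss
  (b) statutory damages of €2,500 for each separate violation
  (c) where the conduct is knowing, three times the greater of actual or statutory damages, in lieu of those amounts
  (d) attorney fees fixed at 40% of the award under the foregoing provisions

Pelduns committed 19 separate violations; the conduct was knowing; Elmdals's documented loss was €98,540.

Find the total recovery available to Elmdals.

€413,868

Statutory damages: 19 × €2,500 = €47,500
Greater of actual damages (€98,540) or statutory damages (€47,500): €98,540
Trebled: 3 × €98,540 = €295,620
Attorney fees: 40% of €295,620 = €118,248
Total recovery: €295,620 + €118,248 = €413,868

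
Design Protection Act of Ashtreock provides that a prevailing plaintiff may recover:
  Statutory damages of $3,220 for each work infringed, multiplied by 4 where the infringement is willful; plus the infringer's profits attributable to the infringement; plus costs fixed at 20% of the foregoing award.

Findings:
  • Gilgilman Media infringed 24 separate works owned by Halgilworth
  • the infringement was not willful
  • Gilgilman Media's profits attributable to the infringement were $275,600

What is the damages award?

Award: $423,456

Statutory damages: 24 × $3,220 = $77,280
Infringement not willful: no ×4 enhancement.
Combined award: $77,280 + $275,600 = $352,880
Costs: 20% of $352,880 = $70,576
Award plus costs: $352,880 + $70,576 = $423,456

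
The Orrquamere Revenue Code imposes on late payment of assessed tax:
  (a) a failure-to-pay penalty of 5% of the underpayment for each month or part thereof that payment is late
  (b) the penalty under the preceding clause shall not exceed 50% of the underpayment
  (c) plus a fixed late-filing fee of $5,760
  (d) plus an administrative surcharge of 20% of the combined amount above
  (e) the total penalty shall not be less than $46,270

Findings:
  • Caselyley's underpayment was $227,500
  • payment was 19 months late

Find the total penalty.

$143,412

Accrued rate: 5% × 19 = 95%, capped at 50% → 50%
Failure-to-pay penalty: 50% of $227,500 = $113,750
Penalty before surcharge: $113,750 + $5,760 = $119,510
Administrative surcharge: 20% of $119,510 = $23,902
Total penalty: $119,510 + $23,902 = $143,412
Minimum $46,270: $143,412 meets the minimum, no increase.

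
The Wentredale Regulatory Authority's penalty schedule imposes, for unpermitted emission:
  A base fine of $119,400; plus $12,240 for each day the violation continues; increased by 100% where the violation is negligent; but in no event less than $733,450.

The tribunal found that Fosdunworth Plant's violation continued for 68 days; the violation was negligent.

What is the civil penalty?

$1,903,440

Per-day component: 68 × $12,240 = $832,320
Base plus per-day: $119,400 + $832,320 = $951,720
Enhancement: 100% of $951,720 = $951,720
Enhanced fine: $951,720 + $951,720 = $1,903,440
Minimum $733,450: $1,903,440 meets the minimum, no increase.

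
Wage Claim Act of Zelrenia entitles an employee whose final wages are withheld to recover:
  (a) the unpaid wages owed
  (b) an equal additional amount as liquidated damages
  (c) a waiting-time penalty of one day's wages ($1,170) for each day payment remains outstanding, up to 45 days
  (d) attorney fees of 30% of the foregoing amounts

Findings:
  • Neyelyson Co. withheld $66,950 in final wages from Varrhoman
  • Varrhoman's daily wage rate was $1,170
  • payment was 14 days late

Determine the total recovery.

$195,364

Liquidated damages (equal amount): $66,950
Penalty days: min(14, 45) = 14
Waiting-time penalty: 14 × $1,170 = $16,380
Subtotal: $66,950 + $66,950 + $16,380 = $150,280
Attorney fees: 30% of $150,280 = $45,084
Total award: $150,280 + $45,084 = $195,364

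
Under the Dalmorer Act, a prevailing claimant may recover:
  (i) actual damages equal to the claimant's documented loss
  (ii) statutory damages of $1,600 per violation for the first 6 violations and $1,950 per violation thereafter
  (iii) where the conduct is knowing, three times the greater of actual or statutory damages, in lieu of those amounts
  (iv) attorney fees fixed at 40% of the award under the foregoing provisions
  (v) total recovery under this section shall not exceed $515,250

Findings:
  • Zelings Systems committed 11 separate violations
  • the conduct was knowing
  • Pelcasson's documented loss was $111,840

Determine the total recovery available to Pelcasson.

First 6 violations: 6 × $1,600 = $9,600
Remaining violations: (11 − 6) × $1,950 = $9,750
Statutory damages: $9,600 + $9,750 = $19,350
Greater of actual damages ($111,840) or statutory damages ($19,350): $111,840
Trebled: 3 × $111,840 = $335,520
Attorney fees: 40% of $335,520 = $134,208
Total before cap: $335,520 + $134,208 = $469,728
Cap at $515,250: $469,728 is within the cap, no reduction.

$469,728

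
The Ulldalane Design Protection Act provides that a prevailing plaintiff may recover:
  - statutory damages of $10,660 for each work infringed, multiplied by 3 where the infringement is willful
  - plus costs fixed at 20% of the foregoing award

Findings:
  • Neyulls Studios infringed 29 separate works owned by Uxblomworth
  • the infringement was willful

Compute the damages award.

$1,112,904

Statutory damages: 29 × $10,660 = $309,140
Trebled: 3 × $309,140 = $927,420
Costs: 20% of $927,420 = $185,484
Award plus costs: $927,420 + $185,484 = $1,112,904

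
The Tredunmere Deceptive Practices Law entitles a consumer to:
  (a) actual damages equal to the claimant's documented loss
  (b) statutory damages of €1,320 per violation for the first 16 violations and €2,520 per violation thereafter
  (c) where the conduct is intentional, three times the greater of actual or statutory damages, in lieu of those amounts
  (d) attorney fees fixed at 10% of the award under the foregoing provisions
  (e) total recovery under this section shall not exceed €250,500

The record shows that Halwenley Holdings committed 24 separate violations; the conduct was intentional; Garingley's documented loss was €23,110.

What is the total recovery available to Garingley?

First 16 violations: 16 × €1,320 = €21,120
Remaining violations: (24 − 16) × €2,520 = €20,160
Statutory damages: €21,120 + €20,160 = €41,280
Greater of actual damages (€23,110) or statutory damages (€41,280): €41,280
Trebled: 3 × €41,280 = €123,840
Attorney fees: 10% of €123,840 = €12,384
Total before cap: €123,840 + €12,384 = €136,224
Cap at €250,500: €136,224 is within the cap, no reduction.

€136,224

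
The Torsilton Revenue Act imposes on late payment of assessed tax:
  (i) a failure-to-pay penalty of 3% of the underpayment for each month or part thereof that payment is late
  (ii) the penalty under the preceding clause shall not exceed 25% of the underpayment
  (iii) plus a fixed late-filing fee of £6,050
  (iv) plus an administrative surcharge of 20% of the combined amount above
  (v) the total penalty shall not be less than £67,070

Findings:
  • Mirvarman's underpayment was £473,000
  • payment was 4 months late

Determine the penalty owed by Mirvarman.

£75,372

Accrued rate: 3% × 4 = 12%, capped at 25% → 12%
Failure-to-pay penalty: 12% of £473,000 = £56,760
Penalty before surcharge: £56,760 + £6,050 = £62,810
Administrative surcharge: 20% of £62,810 = £12,562
Total penalty: £62,810 + £12,562 = £75,372
Minimum £67,070: £75,372 meets the minimum, no increase.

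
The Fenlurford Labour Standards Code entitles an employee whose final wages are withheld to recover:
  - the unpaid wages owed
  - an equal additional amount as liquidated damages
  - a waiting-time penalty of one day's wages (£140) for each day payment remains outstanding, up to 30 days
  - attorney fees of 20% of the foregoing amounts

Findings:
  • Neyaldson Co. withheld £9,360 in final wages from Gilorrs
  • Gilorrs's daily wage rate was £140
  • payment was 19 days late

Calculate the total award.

£25,656

Liquidated damages (equal amount): £9,360
Penalty days: min(19, 30) = 19
Waiting-time penalty: 19 × £140 = £2,660
Subtotal: £9,360 + £9,360 + £2,660 = £21,380
Attorney fees: 20% of £21,380 = £4,276
Total award: £21,380 + £4,276 = £25,656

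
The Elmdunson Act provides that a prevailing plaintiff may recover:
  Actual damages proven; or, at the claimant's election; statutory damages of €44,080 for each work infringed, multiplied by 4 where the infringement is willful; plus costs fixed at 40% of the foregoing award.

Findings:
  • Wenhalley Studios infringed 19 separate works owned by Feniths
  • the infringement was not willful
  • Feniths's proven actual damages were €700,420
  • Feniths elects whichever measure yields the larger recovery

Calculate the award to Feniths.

Statutory damages: 19 × €44,080 = €837,520
Infringement not willful: no ×4 enhancement.
Greater of actual damages (€700,420) or statutory damages (€837,520): €837,520
Costs: 40% of €837,520 = €335,008
Award plus costs: €837,520 + €335,008 = €1,172,528

€1,172,528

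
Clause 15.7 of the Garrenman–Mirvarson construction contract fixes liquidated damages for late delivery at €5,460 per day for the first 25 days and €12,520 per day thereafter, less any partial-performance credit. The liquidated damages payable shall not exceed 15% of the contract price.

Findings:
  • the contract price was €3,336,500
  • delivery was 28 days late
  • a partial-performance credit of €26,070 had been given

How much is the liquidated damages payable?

First 25 days: 25 × €5,460 = €136,500
Remaining days: (28 − 25) × €12,520 = €37,560
Accrued per-day damages: €136,500 + €37,560 = €174,060
Less partial-performance credit: €174,060 − €26,070 = €147,990
Cap: 15% of €3,336,500 = €500,475
Cap at €500,475: €147,990 is within the cap, no reduction.

€147,990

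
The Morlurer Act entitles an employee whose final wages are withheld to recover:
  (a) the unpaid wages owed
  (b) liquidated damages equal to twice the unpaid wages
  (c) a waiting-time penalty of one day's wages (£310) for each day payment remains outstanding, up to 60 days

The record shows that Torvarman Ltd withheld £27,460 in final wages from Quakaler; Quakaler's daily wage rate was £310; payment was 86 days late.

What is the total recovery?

Doubled: 2 × £27,460 = £54,920
Penalty days: min(86, 60) = 60
Waiting-time penalty: 60 × £310 = £18,600
Total award: £27,460 + £54,920 + £18,600 = £100,980

Total award: £100,980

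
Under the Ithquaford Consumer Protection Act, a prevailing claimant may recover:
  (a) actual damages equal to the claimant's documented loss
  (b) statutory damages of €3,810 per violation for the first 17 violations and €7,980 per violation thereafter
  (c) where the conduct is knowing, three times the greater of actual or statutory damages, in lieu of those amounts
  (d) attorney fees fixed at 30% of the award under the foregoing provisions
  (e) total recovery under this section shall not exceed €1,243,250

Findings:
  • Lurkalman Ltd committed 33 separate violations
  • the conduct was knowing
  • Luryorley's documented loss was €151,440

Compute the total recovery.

€750,555

First 17 violations: 17 × €3,810 = €64,770
Remaining violations: (33 − 17) × €7,980 = €127,680
Statutory damages: €64,770 + €127,680 = €192,450
Greater of actual damages (€151,440) or statutory damages (€192,450): €192,450
Trebled: 3 × €192,450 = €577,350
Attorney fees: 30% of €577,350 = €173,205
Total before cap: €577,350 + €173,205 = €750,555
Cap at €1,243,250: €750,555 is within the cap, no reduction.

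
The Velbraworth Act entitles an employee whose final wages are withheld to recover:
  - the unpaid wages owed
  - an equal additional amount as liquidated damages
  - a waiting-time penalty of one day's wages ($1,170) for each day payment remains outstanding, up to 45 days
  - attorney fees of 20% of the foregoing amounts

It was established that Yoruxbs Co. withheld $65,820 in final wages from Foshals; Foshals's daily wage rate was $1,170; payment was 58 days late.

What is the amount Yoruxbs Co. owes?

$221,148

Liquidated damages (equal amount): $65,820
Penalty days: min(58, 45) = 45
Waiting-time penalty: 45 × $1,170 = $52,650
Subtotal: $65,820 + $65,820 + $52,650 = $184,290
Attorney fees: 20% of $184,290 = $36,858
Total award: $184,290 + $36,858 = $221,148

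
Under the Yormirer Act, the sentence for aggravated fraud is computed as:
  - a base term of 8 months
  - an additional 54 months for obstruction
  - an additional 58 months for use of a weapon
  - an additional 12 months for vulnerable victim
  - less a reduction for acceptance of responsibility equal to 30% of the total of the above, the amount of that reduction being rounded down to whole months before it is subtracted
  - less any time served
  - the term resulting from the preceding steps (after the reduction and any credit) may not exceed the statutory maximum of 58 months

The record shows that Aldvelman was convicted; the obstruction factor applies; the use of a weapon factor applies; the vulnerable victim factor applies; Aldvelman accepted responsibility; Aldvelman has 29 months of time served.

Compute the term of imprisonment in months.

58 months

Obstruction enhancement: +54 months
Use of a weapon enhancement: +58 months
Vulnerable victim enhancement: +12 months
Adjusted term: 8 months + 54 months + 58 months + 12 months = 132 months
Acceptance of responsibility reduction: 30% of 132 months = 39 months (rounded down)
After reduction: 132 − 39 = 93 months
Less time served: 93 months − 29 months = 64 months
Cap at 58 months: 64 months exceeds the cap → 58 months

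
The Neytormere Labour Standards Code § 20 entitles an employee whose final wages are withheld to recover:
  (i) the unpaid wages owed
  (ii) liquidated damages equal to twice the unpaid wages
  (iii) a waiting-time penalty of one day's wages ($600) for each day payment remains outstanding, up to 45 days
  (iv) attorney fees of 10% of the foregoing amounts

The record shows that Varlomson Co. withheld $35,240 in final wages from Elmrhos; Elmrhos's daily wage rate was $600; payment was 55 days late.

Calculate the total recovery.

Doubled: 2 × $35,240 = $70,480
Penalty days: min(55, 45) = 45
Waiting-time penalty: 45 × $600 = $27,000
Subtotal: $35,240 + $70,480 + $27,000 = $132,720
Attorney fees: 10% of $132,720 = $13,272
Total award: $132,720 + $13,272 = $145,992

$145,992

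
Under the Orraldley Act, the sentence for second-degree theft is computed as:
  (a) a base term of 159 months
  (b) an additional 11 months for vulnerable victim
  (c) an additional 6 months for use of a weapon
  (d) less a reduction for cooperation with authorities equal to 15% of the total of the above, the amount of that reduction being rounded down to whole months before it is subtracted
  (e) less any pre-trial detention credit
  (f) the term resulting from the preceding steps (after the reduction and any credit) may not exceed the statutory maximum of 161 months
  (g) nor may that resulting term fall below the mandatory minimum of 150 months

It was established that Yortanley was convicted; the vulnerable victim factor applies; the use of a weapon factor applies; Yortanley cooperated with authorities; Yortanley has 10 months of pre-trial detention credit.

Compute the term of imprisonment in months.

Vulnerable victim enhancement: +11 months
Use of a weapon enhancement: +6 months
Adjusted term: 159 months + 11 months + 6 months = 176 months
Cooperation with authorities reduction: 15% of 176 months = 26 months (rounded down)
After reduction: 176 − 26 = 150 months
Less pre-trial detention credit: 150 months − 10 months = 140 months
Cap at 161 months: 140 months is within the cap, no reduction.
Minimum 150 months: 140 months is below the minimum → 150 months

150 months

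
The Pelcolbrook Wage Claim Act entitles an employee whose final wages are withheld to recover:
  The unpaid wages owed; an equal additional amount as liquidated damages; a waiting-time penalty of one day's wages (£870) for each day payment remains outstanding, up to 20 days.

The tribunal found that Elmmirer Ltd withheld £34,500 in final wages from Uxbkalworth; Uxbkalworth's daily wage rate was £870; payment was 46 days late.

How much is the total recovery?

Liquidated damages (equal amount): £34,500
Penalty days: min(46, 20) = 20
Waiting-time penalty: 20 × £870 = £17,400
Total award: £34,500 + £34,500 + £17,400 = £86,400

£86,400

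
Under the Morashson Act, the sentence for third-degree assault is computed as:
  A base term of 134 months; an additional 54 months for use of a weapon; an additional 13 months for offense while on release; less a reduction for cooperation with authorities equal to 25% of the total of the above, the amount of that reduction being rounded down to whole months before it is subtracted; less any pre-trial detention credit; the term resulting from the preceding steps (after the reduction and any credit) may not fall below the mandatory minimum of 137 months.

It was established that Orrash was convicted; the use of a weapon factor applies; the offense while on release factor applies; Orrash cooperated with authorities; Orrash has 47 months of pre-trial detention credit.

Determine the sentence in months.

137 months

Use of a weapon enhancement: +54 months
Offense while on release enhancement: +13 months
Adjusted term: 134 months + 54 months + 13 months = 201 months
Cooperation with authorities reduction: 25% of 201 months = 50 months (rounded down)
After reduction: 201 − 50 = 151 months
Less pre-trial detention credit: 151 months − 47 months = 104 months
Minimum 137 months: 104 months is below the minimum → 137 months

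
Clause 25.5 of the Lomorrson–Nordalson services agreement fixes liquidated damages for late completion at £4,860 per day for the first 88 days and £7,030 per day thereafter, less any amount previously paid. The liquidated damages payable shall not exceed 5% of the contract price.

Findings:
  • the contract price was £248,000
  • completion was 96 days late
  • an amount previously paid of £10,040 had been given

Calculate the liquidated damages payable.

First 88 days: 88 × £4,860 = £427,680
Remaining days: (96 − 88) × £7,030 = £56,240
Accrued per-day damages: £427,680 + £56,240 = £483,920
Less amount previously paid: £483,920 − £10,040 = £473,880
Cap: 5% of £248,000 = £12,400
Cap at £12,400: £473,880 exceeds the cap → £12,400

£12,400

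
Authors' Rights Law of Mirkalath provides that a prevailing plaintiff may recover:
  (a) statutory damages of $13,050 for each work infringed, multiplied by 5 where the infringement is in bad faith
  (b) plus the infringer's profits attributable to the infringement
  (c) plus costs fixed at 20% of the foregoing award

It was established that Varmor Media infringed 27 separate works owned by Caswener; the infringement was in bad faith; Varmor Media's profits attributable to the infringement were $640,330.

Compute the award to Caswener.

$2,882,496

Statutory damages: 27 × $13,050 = $352,350
Multiplied by 5: 5 × $352,350 = $1,761,750
Combined award: $1,761,750 + $640,330 = $2,402,080
Costs: 20% of $2,402,080 = $480,416
Award plus costs: $2,402,080 + $480,416 = $2,882,496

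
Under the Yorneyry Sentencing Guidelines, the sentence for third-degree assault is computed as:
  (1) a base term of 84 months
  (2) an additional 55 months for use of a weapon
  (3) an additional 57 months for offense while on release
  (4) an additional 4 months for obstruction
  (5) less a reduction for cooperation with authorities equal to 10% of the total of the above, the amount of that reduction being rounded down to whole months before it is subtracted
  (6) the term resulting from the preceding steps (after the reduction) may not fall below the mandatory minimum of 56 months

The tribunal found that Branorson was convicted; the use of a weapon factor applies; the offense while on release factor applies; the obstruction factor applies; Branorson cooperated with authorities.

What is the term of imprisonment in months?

Use of a weapon enhancement: +55 months
Offense while on release enhancement: +57 months
Obstruction enhancement: +4 months
Adjusted term: 84 months + 55 months + 57 months + 4 months = 200 months
Cooperation with authorities reduction: 10% of 200 months = 20 months (rounded down)
After reduction: 200 − 20 = 180 months
Minimum 56 months: 180 months meets the minimum, no increase.

180 months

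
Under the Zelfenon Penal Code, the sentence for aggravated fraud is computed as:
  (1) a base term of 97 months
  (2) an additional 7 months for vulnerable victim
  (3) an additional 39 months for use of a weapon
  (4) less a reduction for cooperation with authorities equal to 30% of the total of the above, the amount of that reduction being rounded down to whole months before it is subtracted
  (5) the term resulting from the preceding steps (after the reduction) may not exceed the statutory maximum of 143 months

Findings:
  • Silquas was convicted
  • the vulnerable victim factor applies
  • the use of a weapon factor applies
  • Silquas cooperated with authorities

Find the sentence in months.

Vulnerable victim enhancement: +7 months
Use of a weapon enhancement: +39 months
Adjusted term: 97 months + 7 months + 39 months = 143 months
Cooperation with authorities reduction: 30% of 143 months = 42 months (rounded down)
After reduction: 143 − 42 = 101 months
Cap at 143 months: 101 months is within the cap, no reduction.

101 months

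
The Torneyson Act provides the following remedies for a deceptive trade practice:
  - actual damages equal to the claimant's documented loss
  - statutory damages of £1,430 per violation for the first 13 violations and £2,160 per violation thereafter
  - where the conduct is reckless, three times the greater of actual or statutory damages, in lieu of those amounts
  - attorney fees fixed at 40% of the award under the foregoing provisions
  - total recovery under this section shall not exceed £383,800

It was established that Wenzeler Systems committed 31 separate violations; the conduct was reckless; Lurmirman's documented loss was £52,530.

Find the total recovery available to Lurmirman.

£241,374

First 13 violations: 13 × £1,430 = £18,590
Remaining violations: (31 − 13) × £2,160 = £38,880
Statutory damages: £18,590 + £38,880 = £57,470
Greater of actual damages (£52,530) or statutory damages (£57,470): £57,470
Trebled: 3 × £57,470 = £172,410
Attorney fees: 40% of £172,410 = £68,964
Total before cap: £172,410 + £68,964 = £241,374
Cap at £383,800: £241,374 is within the cap, no reduction.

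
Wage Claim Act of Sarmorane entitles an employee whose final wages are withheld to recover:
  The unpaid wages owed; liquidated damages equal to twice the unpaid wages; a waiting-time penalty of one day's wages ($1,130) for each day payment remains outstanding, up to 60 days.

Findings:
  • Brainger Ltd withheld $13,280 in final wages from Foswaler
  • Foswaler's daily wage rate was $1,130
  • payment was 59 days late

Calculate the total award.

$106,510

Doubled: 2 × $13,280 = $26,560
Penalty days: min(59, 60) = 59
Waiting-time penalty: 59 × $1,130 = $66,670
Total award: $13,280 + $26,560 + $66,670 = $106,510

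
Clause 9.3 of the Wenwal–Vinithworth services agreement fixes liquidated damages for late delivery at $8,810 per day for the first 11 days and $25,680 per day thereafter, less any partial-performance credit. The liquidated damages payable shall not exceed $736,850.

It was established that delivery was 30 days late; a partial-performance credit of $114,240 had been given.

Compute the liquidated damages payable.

Liquidated damages: $470,590

First 11 days: 11 × $8,810 = $96,910
Remaining days: (30 − 11) × $25,680 = $487,920
Accrued per-day damages: $96,910 + $487,920 = $584,830
Less partial-performance credit: $584,830 − $114,240 = $470,590
Cap at $736,850: $470,590 is within the cap, no reduction.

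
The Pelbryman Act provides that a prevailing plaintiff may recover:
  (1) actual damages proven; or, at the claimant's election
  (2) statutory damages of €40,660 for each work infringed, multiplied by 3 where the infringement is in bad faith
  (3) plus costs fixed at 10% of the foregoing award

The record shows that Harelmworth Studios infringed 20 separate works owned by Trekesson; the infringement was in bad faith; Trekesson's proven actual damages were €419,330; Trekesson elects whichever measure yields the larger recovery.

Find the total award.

Statutory damages: 20 × €40,660 = €813,200
Trebled: 3 × €813,200 = €2,439,600
Greater of actual damages (€419,330) or enhanced statutory damages (€2,439,600): €2,439,600
Costs: 10% of €2,439,600 = €243,960
Award plus costs: €2,439,600 + €243,960 = €2,683,560

€2,683,560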